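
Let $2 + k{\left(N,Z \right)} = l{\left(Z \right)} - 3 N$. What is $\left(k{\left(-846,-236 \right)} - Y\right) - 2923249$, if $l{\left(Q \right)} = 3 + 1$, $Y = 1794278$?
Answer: $-4714987$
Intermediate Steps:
$l{\left(Q \right)} = 4$
$k{\left(N,Z \right)} = 2 - 3 N$ ($k{\left(N,Z \right)} = -2 - \left(-4 + 3 N\right) = 2 - 3 N$)
$\left(k{\left(-846,-236 \right)} - Y\right) - 2923249 = \left(\left(2 - -2538\right) - 1794278\right) - 2923249 = \left(\left(2 + 2538\right) - 1794278\right) - 2923249 = \left(2540 - 1794278\right) - 2923249 = -1791738 - 2923249 = -4714987$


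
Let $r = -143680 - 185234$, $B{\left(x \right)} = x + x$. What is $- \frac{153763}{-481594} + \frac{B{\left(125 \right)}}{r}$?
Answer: $\frac{25227202441}{79201504458} \approx 0.31852$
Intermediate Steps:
$B{\left(x \right)} = 2 x$
$r = -328914$ ($r = -143680 - 185234 = -328914$)
$- \frac{153763}{-481594} + \frac{B{\left(125 \right)}}{r} = - \frac{153763}{-481594} + \frac{2 \cdot 125}{-328914} = \left(-153763\right) \left(- \frac{1}{481594}\right) + 250 \left(- \frac{1}{328914}\right) = \frac{153763}{481594} - \frac{125}{164457} = \frac{25227202441}{79201504458}$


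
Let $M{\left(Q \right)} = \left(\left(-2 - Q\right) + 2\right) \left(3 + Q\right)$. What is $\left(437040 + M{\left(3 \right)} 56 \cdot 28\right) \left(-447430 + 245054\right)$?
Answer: $-82734546816$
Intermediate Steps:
$M{\left(Q \right)} = - Q \left(3 + Q\right)$
$\left(437040 + M{\left(3 \right)} 56 \cdot 28\right) \left(-447430 + 245054\right) = \left(437040 + \left(-1\right) 3 \left(3 + 3\right) 56 \cdot 28\right) \left(-447430 + 245054\right) = \left(437040 + \left(-1\right) 3 \cdot 6 \cdot 56 \cdot 28\right) \left(-202376\right) = \left(437040 + \left(-18\right) 56 \cdot 28\right) \left(-202376\right) = \left(437040 - 28224\right) \left(-202376\right) = 408816 \left(-202376\right) = -82734546816$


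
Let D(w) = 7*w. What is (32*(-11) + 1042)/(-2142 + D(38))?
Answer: -345/938 ≈ -0.36780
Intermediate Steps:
(32*(-11) + 1042)/(-2142 + D(38)) = (32*(-11) + 1042)/(-2142 + 7*38) = (-352 + 1042)/(-2142 + 266) = 690/(-1876) = 690*(-1/1876) = -345/938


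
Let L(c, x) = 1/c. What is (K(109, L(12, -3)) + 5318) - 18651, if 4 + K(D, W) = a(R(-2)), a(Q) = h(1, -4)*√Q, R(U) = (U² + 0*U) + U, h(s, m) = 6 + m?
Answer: -13337 + 2*√2 ≈ -13334.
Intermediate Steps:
R(U) = U + U² (R(U) = (U² + 0) + U = U² + U = U + U²)
a(Q) = 2*√Q (a(Q) = (6 - 4)*√Q = 2*√Q)
K(D, W) = -4 + 2*√2 (K(D, W) = -4 + 2*√(-2*(1 - 2)) = -4 + 2*√(-2*(-1)) = -4 + 2*√2)
(K(109, L(12, -3)) + 5318) - 18651 = ((-4 + 2*√2) + 5318) - 18651 = (5314 + 2*√2) - 18651 = -13337 + 2*√2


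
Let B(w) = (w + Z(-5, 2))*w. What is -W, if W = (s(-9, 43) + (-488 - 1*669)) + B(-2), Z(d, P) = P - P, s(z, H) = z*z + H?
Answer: 1029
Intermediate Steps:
s(z, H) = H + z² (s(z, H) = z² + H = H + z²)
Z(d, P) = 0
B(w) = w² (B(w) = (w + 0)*w = w*w = w²)
W = -1029 (W = ((43 + (-9)²) + (-488 - 1*669)) + (-2)² = ((43 + 81) + (-488 - 669)) + 4 = (124 - 1157) + 4 = -1033 + 4 = -1029)
-W = -1*(-1029) = 1029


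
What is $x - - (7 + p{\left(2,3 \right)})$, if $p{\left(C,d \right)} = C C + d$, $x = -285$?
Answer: $-271$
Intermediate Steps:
$p{\left(C,d \right)} = d + C^{2}$ ($p{\left(C,d \right)} = C^{2} + d = d + C^{2}$)
$x - - (7 + p{\left(2,3 \right)}) = -285 - - (7 + \left(3 + 2^{2}\right)) = -285 - - (7 + \left(3 + 4\right)) = -285 - - (7 + 7) = -285 - \left(-1\right) 14 = -285 - -14 = -285 + 14 = -271$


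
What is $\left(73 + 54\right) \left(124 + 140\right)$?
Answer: $33528$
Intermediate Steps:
$\left(73 + 54\right) \left(124 + 140\right) = 127 \cdot 264 = 33528$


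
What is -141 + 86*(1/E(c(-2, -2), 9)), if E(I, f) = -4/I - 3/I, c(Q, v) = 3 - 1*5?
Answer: -815/7 ≈ -116.43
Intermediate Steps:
c(Q, v) = -2 (c(Q, v) = 3 - 5 = -2)
E(I, f) = -7/I
-141 + 86*(1/E(c(-2, -2), 9)) = -141 + 86*(1/(-7/(-2))) = -141 + 86*(1/(-7*(-½))) = -141 + 86*(1/(7/2)) = -141 + 86*(1*(2/7)) = -141 + 86*(2/7) = -141 + 172/7 = -815/7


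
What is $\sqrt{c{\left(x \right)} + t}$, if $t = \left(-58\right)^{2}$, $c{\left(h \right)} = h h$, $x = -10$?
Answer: $2 \sqrt{866} \approx 58.856$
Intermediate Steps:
$c{\left(h \right)} = h^{2}$
$t = 3364$
$\sqrt{c{\left(x \right)} + t} = \sqrt{\left(-10\right)^{2} + 3364} = \sqrt{100 + 3364} = \sqrt{3464} = 2 \sqrt{866}$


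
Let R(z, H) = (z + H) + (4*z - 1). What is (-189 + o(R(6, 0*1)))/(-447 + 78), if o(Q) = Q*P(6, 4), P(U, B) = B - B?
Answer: 21/41 ≈ 0.51220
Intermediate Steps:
P(U, B) = 0
R(z, H) = -1 + H + 5*z (R(z, H) = (H + z) + (-1 + 4*z) = -1 + H + 5*z)
o(Q) = 0 (o(Q) = Q*0 = 0)
(-189 + o(R(6, 0*1)))/(-447 + 78) = (-189 + 0)/(-447 + 78) = -189/(-369) = -189*(-1/369) = 21/41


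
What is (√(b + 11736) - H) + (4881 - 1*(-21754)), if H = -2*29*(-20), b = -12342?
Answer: 25475 + I*√606 ≈ 25475.0 + 24.617*I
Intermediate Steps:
H = 1160 (H = -58*(-20) = 1160)
(√(b + 11736) - H) + (4881 - 1*(-21754)) = (√(-12342 + 11736) - 1*1160) + (4881 - 1*(-21754)) = (√(-606) - 1160) + (4881 + 21754) = (I*√606 - 1160) + 26635 = (-1160 + I*√606) + 26635 = 25475 + I*√606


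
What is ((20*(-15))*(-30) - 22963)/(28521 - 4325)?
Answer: -13963/24196 ≈ -0.57708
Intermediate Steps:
((20*(-15))*(-30) - 22963)/(28521 - 4325) = (-300*(-30) - 22963)/24196 = (9000 - 22963)*(1/24196) = -13963*1/24196 = -13963/24196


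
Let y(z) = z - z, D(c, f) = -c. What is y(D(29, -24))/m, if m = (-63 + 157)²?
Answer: 0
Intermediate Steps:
m = 8836 (m = 94² = 8836)
y(z) = 0
y(D(29, -24))/m = 0/8836 = 0*(1/8836) = 0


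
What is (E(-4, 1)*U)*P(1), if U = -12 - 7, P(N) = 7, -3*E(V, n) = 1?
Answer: 133/3 ≈ 44.333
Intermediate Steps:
E(V, n) = -⅓ (E(V, n) = -⅓*1 = -⅓)
U = -19
(E(-4, 1)*U)*P(1) = -⅓*(-19)*7 = (19/3)*7 = 133/3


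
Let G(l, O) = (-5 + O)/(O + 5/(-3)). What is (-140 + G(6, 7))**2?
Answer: 1247689/64 ≈ 19495.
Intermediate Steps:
G(l, O) = (-5 + O)/(-5/3 + O) (G(l, O) = (-5 + O)/(O + 5*(-1/3)) = (-5 + O)/(O - 5/3) = (-5 + O)/(-5/3 + O))
(-140 + G(6, 7))**2 = (-140 + 3*(-5 + 7)/(-5 + 3*7))**2 = (-140 + 3*2/(-5 + 21))**2 = (-140 + 3*2/16)**2 = (-140 + 3*(1/16)*2)**2 = (-140 + 3/8)**2 = (-1117/8)**2 = 1247689/64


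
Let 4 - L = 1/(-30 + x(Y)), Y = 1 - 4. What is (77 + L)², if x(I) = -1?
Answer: 6310144/961 ≈ 6566.2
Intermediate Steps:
Y = -3
L = 125/31 (L = 4 - 1/(-30 - 1) = 4 - 1/(-31) = 4 - 1*(-1/31) = 4 + 1/31 = 125/31 ≈ 4.0323)
(77 + L)² = (77 + 125/31)² = (2512/31)² = 6310144/961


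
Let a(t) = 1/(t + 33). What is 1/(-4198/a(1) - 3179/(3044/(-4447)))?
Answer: -3044/420339195 ≈ -7.2418e-6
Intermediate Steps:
a(t) = 1/(33 + t)
1/(-4198/a(1) - 3179/(3044/(-4447))) = 1/(-4198/(1/(33 + 1)) - 3179/(3044/(-4447))) = 1/(-4198/(1/34) - 3179/(3044*(-1/4447))) = 1/(-4198/1/34 - 3179/(-3044/4447)) = 1/(-4198*34 - 3179*(-4447/3044)) = 1/(-142732 + 14137013/3044) = 1/(-420339195/3044) = -3044/420339195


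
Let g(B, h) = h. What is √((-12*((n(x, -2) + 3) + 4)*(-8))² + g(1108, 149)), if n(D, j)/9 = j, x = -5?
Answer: √1115285 ≈ 1056.1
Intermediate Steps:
n(D, j) = 9*j
√((-12*((n(x, -2) + 3) + 4)*(-8))² + g(1108, 149)) = √((-12*((9*(-2) + 3) + 4)*(-8))² + 149) = √((-12*((-18 + 3) + 4)*(-8))² + 149) = √((-12*(-15 + 4)*(-8))² + 149) = √((-12*(-11)*(-8))² + 149) = √((132*(-8))² + 149) = √((-1056)² + 149) = √(1115136 + 149) = √1115285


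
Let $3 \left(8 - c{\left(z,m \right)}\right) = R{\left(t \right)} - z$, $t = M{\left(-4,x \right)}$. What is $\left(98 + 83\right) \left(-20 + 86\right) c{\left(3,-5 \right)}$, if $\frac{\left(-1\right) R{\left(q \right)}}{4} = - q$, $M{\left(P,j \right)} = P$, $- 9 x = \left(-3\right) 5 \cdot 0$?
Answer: $171226$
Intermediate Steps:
$x = 0$ ($x = - \frac{\left(-3\right) 5 \cdot 0}{9} = - \frac{\left(-15\right) 0}{9} = \left(- \frac{1}{9}\right) 0 = 0$)
$t = -4$
$R{\left(q \right)} = 4 q$ ($R{\left(q \right)} = - 4 \left(- q\right) = 4 q$)
$c{\left(z,m \right)} = \frac{40}{3} + \frac{z}{3}$ ($c{\left(z,m \right)} = 8 - \frac{4 \left(-4\right) - z}{3} = 8 - \frac{-16 - z}{3} = 8 + \left(\frac{16}{3} + \frac{z}{3}\right) = \frac{40}{3} + \frac{z}{3}$)
$\left(98 + 83\right) \left(-20 + 86\right) c{\left(3,-5 \right)} = \left(98 + 83\right) \left(-20 + 86\right) \left(\frac{40}{3} + \frac{1}{3} \cdot 3\right) = 181 \cdot 66 \left(\frac{40}{3} + 1\right) = 11946 \cdot \frac{43}{3} = 171226$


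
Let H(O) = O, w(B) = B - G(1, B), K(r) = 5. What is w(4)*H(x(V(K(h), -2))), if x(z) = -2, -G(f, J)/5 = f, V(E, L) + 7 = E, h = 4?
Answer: -18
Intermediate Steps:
V(E, L) = -7 + E
G(f, J) = -5*f
w(B) = 5 + B (w(B) = B - (-5) = B - 1*(-5) = B + 5 = 5 + B)
w(4)*H(x(V(K(h), -2))) = (5 + 4)*(-2) = 9*(-2) = -18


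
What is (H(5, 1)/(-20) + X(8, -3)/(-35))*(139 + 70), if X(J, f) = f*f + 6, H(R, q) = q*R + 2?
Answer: -22781/140 ≈ -162.72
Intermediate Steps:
H(R, q) = 2 + R*q (H(R, q) = R*q + 2 = 2 + R*q)
X(J, f) = 6 + f² (X(J, f) = f² + 6 = 6 + f²)
(H(5, 1)/(-20) + X(8, -3)/(-35))*(139 + 70) = ((2 + 5*1)/(-20) + (6 + (-3)²)/(-35))*(139 + 70) = ((2 + 5)*(-1/20) + (6 + 9)*(-1/35))*209 = (7*(-1/20) + 15*(-1/35))*209 = (-7/20 - 3/7)*209 = -109/140*209 = -22781/140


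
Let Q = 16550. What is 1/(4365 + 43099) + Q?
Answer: 785529201/47464 ≈ 16550.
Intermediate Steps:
1/(4365 + 43099) + Q = 1/(4365 + 43099) + 16550 = 1/47464 + 16550 = 785529201/47464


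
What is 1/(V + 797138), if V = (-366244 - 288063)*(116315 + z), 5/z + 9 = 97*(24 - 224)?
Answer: -19409/1477120419422368 ≈ -1.3140e-11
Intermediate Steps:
z = -5/19409 (z = 5/(-9 + 97*(24 - 224)) = 5/(-9 + 97*(-200)) = 5/(-9 - 19400) = 5/(-19409) = 5*(-1/19409) = -5/19409 ≈ -0.00025761)
V = -1477135891073810/19409 (V = (-366244 - 288063)*(116315 - 5/19409) = -654307*2257557830/19409 = -1477135891073810/19409 ≈ -7.6106e+10)
1/(V + 797138) = 1/(-1477135891073810/19409 + 797138) = 1/(-1477120419422368/19409) = -19409/1477120419422368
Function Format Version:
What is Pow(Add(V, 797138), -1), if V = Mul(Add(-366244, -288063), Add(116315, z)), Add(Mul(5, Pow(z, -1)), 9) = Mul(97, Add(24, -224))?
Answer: Rational(-19409, 1477120419422368) ≈ -1.3140e-11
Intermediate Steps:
z = Rational(-5, 19409) (z = Mul(5, Pow(Add(-9, Mul(97, Add(24, -224))), -1)) = Mul(5, Pow(Add(-9, Mul(97, -200)), -1)) = Mul(5, Pow(Add(-9, -19400), -1)) = Mul(5, Pow(-19409, -1)) = Mul(5, Rational(-1, 19409)) = Rational(-5, 19409) ≈ -0.00025761)
V = Rational(-1477135891073810, 19409) (V = Mul(Add(-366244, -288063), Add(116315, Rational(-5, 19409))) = Mul(-654307, Rational(2257557830, 19409)) = Rational(-1477135891073810, 19409) ≈ -7.6106e+10)
Pow(Add(V, 797138), -1) = Pow(Add(Rational(-1477135891073810, 19409), 797138), -1) = Pow(Rational(-1477120419422368, 19409), -1) = Rational(-19409, 1477120419422368)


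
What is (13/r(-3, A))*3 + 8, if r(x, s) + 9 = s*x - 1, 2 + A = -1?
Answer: -31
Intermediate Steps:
A = -3 (A = -2 - 1 = -3)
r(x, s) = -10 + s*x (r(x, s) = -9 + (s*x - 1) = -9 + (-1 + s*x) = -10 + s*x)
(13/r(-3, A))*3 + 8 = (13/(-10 - 3*(-3)))*3 + 8 = (13/(-10 + 9))*3 + 8 = (13/(-1))*3 + 8 = (13*(-1))*3 + 8 = -13*3 + 8 = -39 + 8 = -31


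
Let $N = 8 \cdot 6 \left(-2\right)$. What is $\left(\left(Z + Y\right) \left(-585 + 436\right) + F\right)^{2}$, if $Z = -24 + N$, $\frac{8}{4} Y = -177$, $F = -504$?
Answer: $\frac{3736265625}{4} \approx 9.3407 \cdot 10^{8}$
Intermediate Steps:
$N = -96$ ($N = 48 \left(-2\right) = -96$)
$Y = - \frac{177}{2}$ ($Y = \frac{1}{2} \left(-177\right) = - \frac{177}{2} \approx -88.5$)
$Z = -120$ ($Z = -24 - 96 = -120$)
$\left(\left(Z + Y\right) \left(-585 + 436\right) + F\right)^{2} = \left(\left(-120 - \frac{177}{2}\right) \left(-585 + 436\right) - 504\right)^{2} = \left(\left(- \frac{417}{2}\right) \left(-149\right) - 504\right)^{2} = \left(\frac{62133}{2} - 504\right)^{2} = \left(\frac{61125}{2}\right)^{2} = \frac{3736265625}{4}$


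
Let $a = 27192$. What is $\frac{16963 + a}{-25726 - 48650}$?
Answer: $- \frac{44155}{74376} \approx -0.59367$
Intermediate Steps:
$\frac{16963 + a}{-25726 - 48650} = \frac{16963 + 27192}{-25726 - 48650} = \frac{44155}{-74376} = 44155 \left(- \frac{1}{74376}\right) = - \frac{44155}{74376}$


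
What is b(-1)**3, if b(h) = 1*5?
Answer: 125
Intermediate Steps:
b(h) = 5
b(-1)**3 = 5**3 = 125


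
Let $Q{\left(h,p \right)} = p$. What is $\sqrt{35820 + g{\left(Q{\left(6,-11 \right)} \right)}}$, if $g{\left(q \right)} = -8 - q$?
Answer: $\sqrt{35823} \approx 189.27$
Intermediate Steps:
$\sqrt{35820 + g{\left(Q{\left(6,-11 \right)} \right)}} = \sqrt{35820 - -3} = \sqrt{35820 + \left(-8 + 11\right)} = \sqrt{35820 + 3} = \sqrt{35823}$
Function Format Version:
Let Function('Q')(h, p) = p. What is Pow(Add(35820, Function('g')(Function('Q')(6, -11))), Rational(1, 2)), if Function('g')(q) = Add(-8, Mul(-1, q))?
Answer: Pow(35823, Rational(1, 2)) ≈ 189.27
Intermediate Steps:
Pow(Add(35820, Function('g')(Function('Q')(6, -11))), Rational(1, 2)) = Pow(Add(35820, Add(-8, Mul(-1, -11))), Rational(1, 2)) = Pow(Add(35820, Add(-8, 11)), Rational(1, 2)) = Pow(Add(35820, 3), Rational(1, 2)) = Pow(35823, Rational(1, 2))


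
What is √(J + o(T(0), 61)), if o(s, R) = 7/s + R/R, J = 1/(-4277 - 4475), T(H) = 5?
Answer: √287226965/10940 ≈ 1.5492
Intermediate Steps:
J = -1/8752 (J = 1/(-8752) = -1/8752 ≈ -0.00011426)
o(s, R) = 1 + 7/s (o(s, R) = 7/s + 1 = 1 + 7/s)
√(J + o(T(0), 61)) = √(-1/8752 + (7 + 5)/5) = √(-1/8752 + (⅕)*12) = √(-1/8752 + 12/5) = √(105019/43760) = √287226965/10940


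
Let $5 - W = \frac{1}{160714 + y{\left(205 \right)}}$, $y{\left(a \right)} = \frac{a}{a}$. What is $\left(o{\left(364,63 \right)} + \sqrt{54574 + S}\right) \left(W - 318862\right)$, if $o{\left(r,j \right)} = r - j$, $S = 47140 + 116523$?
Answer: $- \frac{15424775929556}{160715} - \frac{51245102756 \sqrt{218237}}{160715} \approx -2.4493 \cdot 10^{8}$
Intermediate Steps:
$y{\left(a \right)} = 1$
$S = 163663$
$W = \frac{803574}{160715}$ ($W = 5 - \frac{1}{160714 + 1} = 5 - \frac{1}{160715} = \frac{803574}{160715} \approx 5.0$)
$\left(o{\left(364,63 \right)} + \sqrt{54574 + S}\right) \left(W - 318862\right) = \left(\left(364 - 63\right) + \sqrt{54574 + 163663}\right) \left(\frac{803574}{160715} - 318862\right) = \left(\left(364 - 63\right) + \sqrt{218237}\right) \left(- \frac{51245102756}{160715}\right) = \left(301 + \sqrt{218237}\right) \left(- \frac{51245102756}{160715}\right) = - \frac{15424775929556}{160715} - \frac{51245102756 \sqrt{218237}}{160715}$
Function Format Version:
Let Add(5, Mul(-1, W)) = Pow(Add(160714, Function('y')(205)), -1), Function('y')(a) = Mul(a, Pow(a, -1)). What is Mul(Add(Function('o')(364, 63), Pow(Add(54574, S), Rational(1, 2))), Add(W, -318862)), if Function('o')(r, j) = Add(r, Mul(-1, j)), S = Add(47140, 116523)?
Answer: Add(Rational(-15424775929556, 160715), Mul(Rational(-51245102756, 160715), Pow(218237, Rational(1, 2)))) ≈ -2.4493e+8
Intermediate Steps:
Function('y')(a) = 1
S = 163663
W = Rational(803574, 160715) (W = Add(5, Mul(-1, Pow(Add(160714, 1), -1))) = Add(5, Mul(-1, Pow(160715, -1))) = Add(5, Mul(-1, Rational(1, 160715))) = Add(5, Rational(-1, 160715)) = Rational(803574, 160715) ≈ 5.0000)
Mul(Add(Function('o')(364, 63), Pow(Add(54574, S), Rational(1, 2))), Add(W, -318862)) = Mul(Add(Add(364, Mul(-1, 63)), Pow(Add(54574, 163663), Rational(1, 2))), Add(Rational(803574, 160715), -318862)) = Mul(Add(Add(364, -63), Pow(218237, Rational(1, 2))), Rational(-51245102756, 160715)) = Mul(Add(301, Pow(218237, Rational(1, 2))), Rational(-51245102756, 160715)) = Add(Rational(-15424775929556, 160715), Mul(Rational(-51245102756, 160715), Pow(218237, Rational(1, 2))))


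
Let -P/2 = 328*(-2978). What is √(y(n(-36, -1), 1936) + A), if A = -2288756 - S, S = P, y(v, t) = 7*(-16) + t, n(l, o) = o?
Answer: 10*I*√42405 ≈ 2059.2*I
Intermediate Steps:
P = 1953568 (P = -656*(-2978) = -2*(-976784) = 1953568)
y(v, t) = -112 + t
S = 1953568
A = -4242324 (A = -2288756 - 1*1953568 = -2288756 - 1953568 = -4242324)
√(y(n(-36, -1), 1936) + A) = √((-112 + 1936) - 4242324) = √(1824 - 4242324) = √(-4240500) = 10*I*√42405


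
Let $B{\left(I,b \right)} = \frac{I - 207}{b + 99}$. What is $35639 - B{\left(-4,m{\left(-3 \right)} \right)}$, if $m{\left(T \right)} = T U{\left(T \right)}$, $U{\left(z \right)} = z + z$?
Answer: $\frac{4169974}{117} \approx 35641.0$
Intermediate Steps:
$U{\left(z \right)} = 2 z$
$m{\left(T \right)} = 2 T^{2}$ ($m{\left(T \right)} = T 2 T = 2 T^{2}$)
$B{\left(I,b \right)} = \frac{-207 + I}{99 + b}$
$35639 - B{\left(-4,m{\left(-3 \right)} \right)} = 35639 - \frac{-207 - 4}{99 + 2 \left(-3\right)^{2}} = 35639 - \frac{1}{99 + 2 \cdot 9} \left(-211\right) = 35639 - \frac{1}{99 + 18} \left(-211\right) = 35639 - \frac{1}{117} \left(-211\right) = 35639 - - \frac{211}{117} = 35639 + \frac{211}{117} = \frac{4169974}{117}$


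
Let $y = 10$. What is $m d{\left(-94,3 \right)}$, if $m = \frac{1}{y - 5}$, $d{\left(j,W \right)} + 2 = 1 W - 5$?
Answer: $- \frac{4}{5} \approx -0.8$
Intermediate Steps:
$d{\left(j,W \right)} = -7 + W$ ($d{\left(j,W \right)} = -2 + \left(1 W - 5\right) = -2 + \left(W - 5\right) = -2 + \left(-5 + W\right) = -7 + W$)
$m = \frac{1}{5}$ ($m = \frac{1}{10 - 5} = \frac{1}{5} \approx 0.2$)
$m d{\left(-94,3 \right)} = \frac{-7 + 3}{5} = \frac{1}{5} \left(-4\right) = - \frac{4}{5}$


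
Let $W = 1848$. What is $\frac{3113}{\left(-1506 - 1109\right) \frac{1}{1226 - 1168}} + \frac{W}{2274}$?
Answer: $- \frac{67624546}{991085} \approx -68.233$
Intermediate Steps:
$\frac{3113}{\left(-1506 - 1109\right) \frac{1}{1226 - 1168}} + \frac{W}{2274} = \frac{3113}{\left(-1506 - 1109\right) \frac{1}{1226 - 1168}} + \frac{1848}{2274} = \frac{3113}{\left(-2615\right) \frac{1}{58}} + 1848 \cdot \frac{1}{2274} = \frac{3113}{\left(-2615\right) \frac{1}{58}} + \frac{308}{379} = \frac{3113}{- \frac{2615}{58}} + \frac{308}{379} = 3113 \left(- \frac{58}{2615}\right) + \frac{308}{379} = - \frac{180554}{2615} + \frac{308}{379} = - \frac{67624546}{991085}$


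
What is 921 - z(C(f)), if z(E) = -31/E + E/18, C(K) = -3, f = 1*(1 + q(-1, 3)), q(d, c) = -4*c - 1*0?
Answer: 5465/6 ≈ 910.83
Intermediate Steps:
q(d, c) = -4*c (q(d, c) = -4*c + 0 = -4*c)
f = -11 (f = 1*(1 - 4*3) = 1*(1 - 12) = 1*(-11) = -11)
z(E) = -31/E + E/18 (z(E) = -31/E + E*(1/18) = -31/E + E/18)
921 - z(C(f)) = 921 - (-31/(-3) + (1/18)*(-3)) = 921 - (-31*(-⅓) - ⅙) = 921 - (31/3 - ⅙) = 921 - 1*61/6 = 921 - 61/6 = 5465/6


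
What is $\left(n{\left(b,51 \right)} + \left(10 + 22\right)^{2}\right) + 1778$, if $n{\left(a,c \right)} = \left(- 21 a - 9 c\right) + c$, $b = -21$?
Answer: $2835$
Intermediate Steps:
$n{\left(a,c \right)} = - 21 a - 8 c$
$\left(n{\left(b,51 \right)} + \left(10 + 22\right)^{2}\right) + 1778 = \left(\left(\left(-21\right) \left(-21\right) - 408\right) + \left(10 + 22\right)^{2}\right) + 1778 = \left(\left(441 - 408\right) + 32^{2}\right) + 1778 = \left(33 + 1024\right) + 1778 = 1057 + 1778 = 2835$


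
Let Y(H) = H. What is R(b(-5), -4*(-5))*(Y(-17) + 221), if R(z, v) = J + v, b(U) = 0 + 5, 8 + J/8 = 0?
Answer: -8976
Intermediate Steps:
J = -64 (J = -64 + 8*0 = -64 + 0 = -64)
b(U) = 5
R(z, v) = -64 + v
R(b(-5), -4*(-5))*(Y(-17) + 221) = (-64 - 4*(-5))*(-17 + 221) = (-64 + 20)*204 = -44*204 = -8976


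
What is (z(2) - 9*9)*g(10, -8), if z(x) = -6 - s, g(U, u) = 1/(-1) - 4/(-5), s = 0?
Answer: 87/5 ≈ 17.400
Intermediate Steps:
g(U, u) = -1/5 (g(U, u) = 1*(-1) - 4*(-1/5) = -1 + 4/5 = -1/5)
z(x) = -6 (z(x) = -6 - 1*0 = -6 + 0 = -6)
(z(2) - 9*9)*g(10, -8) = (-6 - 9*9)*(-1/5) = (-6 - 81)*(-1/5) = -87*(-1/5) = 87/5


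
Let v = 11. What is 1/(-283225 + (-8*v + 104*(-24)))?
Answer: -1/285809 ≈ -3.4988e-6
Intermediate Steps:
1/(-283225 + (-8*v + 104*(-24))) = 1/(-283225 + (-8*11 + 104*(-24))) = 1/(-283225 + (-88 - 2496)) = 1/(-283225 - 2584) = 1/(-285809) = -1/285809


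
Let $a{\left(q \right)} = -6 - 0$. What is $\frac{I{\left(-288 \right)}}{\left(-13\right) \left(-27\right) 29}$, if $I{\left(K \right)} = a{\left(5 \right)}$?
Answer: $- \frac{2}{3393} \approx -0.00058945$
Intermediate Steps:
$a{\left(q \right)} = -6$ ($a{\left(q \right)} = -6 + 0 = -6$)
$I{\left(K \right)} = -6$
$\frac{I{\left(-288 \right)}}{\left(-13\right) \left(-27\right) 29} = - \frac{6}{\left(-13\right) \left(-27\right) 29} = - \frac{6}{351 \cdot 29} = - \frac{6}{10179} = \left(-6\right) \frac{1}{10179} = - \frac{2}{3393}$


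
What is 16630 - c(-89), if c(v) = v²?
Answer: 8709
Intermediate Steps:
16630 - c(-89) = 16630 - 1*(-89)² = 16630 - 1*7921 = 16630 - 7921 = 8709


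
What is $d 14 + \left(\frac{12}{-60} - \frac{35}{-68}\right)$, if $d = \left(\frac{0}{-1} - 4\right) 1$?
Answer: $- \frac{18933}{340} \approx -55.685$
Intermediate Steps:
$d = -4$ ($d = \left(0 \left(-1\right) - 4\right) 1 = \left(0 - 4\right) 1 = \left(-4\right) 1 = -4$)
$d 14 + \left(\frac{12}{-60} - \frac{35}{-68}\right) = \left(-4\right) 14 + \left(\frac{12}{-60} - \frac{35}{-68}\right) = -56 + \left(12 \left(- \frac{1}{60}\right) - - \frac{35}{68}\right) = -56 + \left(- \frac{1}{5} + \frac{35}{68}\right) = -56 + \frac{107}{340} = - \frac{18933}{340}$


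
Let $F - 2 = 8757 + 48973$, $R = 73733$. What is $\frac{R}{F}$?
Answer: $\frac{73733}{57732} \approx 1.2772$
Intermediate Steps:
$F = 57732$ ($F = 2 + \left(8757 + 48973\right) = 2 + 57730 = 57732$)
$\frac{R}{F} = \frac{73733}{57732}$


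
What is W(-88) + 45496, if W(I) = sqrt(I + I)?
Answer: 45496 + 4*I*sqrt(11) ≈ 45496.0 + 13.266*I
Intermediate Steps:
W(I) = sqrt(2)*sqrt(I) (W(I) = sqrt(2*I) = sqrt(2)*sqrt(I))
W(-88) + 45496 = sqrt(2)*sqrt(-88) + 45496 = sqrt(2)*(2*I*sqrt(22)) + 45496 = 4*I*sqrt(11) + 45496 = 45496 + 4*I*sqrt(11)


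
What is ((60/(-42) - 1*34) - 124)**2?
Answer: 1245456/49 ≈ 25417.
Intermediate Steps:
((60/(-42) - 1*34) - 124)**2 = ((60*(-1/42) - 34) - 124)**2 = ((-10/7 - 34) - 124)**2 = (-248/7 - 124)**2 = (-1116/7)**2 = 1245456/49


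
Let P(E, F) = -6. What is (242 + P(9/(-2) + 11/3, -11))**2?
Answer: 55696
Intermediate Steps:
(242 + P(9/(-2) + 11/3, -11))**2 = (242 - 6)**2 = 236**2 = 55696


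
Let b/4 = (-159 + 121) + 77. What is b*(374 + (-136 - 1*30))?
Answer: 32448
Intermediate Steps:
b = 156 (b = 4*((-159 + 121) + 77) = 4*(-38 + 77) = 4*39 = 156)
b*(374 + (-136 - 1*30)) = 156*(374 + (-136 - 1*30)) = 156*(374 + (-136 - 30)) = 156*(374 - 166) = 156*208 = 32448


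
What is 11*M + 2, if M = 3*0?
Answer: 2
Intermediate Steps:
M = 0
11*M + 2 = 11*0 + 2 = 0 + 2 = 2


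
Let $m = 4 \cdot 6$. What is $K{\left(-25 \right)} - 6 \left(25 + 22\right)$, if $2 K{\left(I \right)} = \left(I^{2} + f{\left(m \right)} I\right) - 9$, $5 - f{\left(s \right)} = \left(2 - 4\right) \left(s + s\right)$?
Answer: $- \frac{2473}{2} \approx -1236.5$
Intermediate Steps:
$m = 24$
$f{\left(s \right)} = 5 + 4 s$ ($f{\left(s \right)} = 5 - \left(2 - 4\right) \left(s + s\right) = 5 - - 2 \cdot 2 s = 5 - - 4 s = 5 + 4 s$)
$K{\left(I \right)} = - \frac{9}{2} + \frac{I^{2}}{2} + \frac{101 I}{2}$ ($K{\left(I \right)} = \frac{\left(I^{2} + \left(5 + 4 \cdot 24\right) I\right) - 9}{2} = \frac{\left(I^{2} + \left(5 + 96\right) I\right) - 9}{2} = \frac{\left(I^{2} + 101 I\right) - 9}{2} = \frac{-9 + I^{2} + 101 I}{2} = - \frac{9}{2} + \frac{I^{2}}{2} + \frac{101 I}{2}$)
$K{\left(-25 \right)} - 6 \left(25 + 22\right) = \left(- \frac{9}{2} + \frac{\left(-25\right)^{2}}{2} + \frac{101}{2} \left(-25\right)\right) - 6 \left(25 + 22\right) = \left(- \frac{9}{2} + \frac{1}{2} \cdot 625 - \frac{2525}{2}\right) - 282 = \left(- \frac{9}{2} + \frac{625}{2} - \frac{2525}{2}\right) - 282 = - \frac{1909}{2} - 282 = - \frac{2473}{2}$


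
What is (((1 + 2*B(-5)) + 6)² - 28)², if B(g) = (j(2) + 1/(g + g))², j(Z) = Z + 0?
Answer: 189678541441/6250000 ≈ 30349.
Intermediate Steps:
j(Z) = Z
B(g) = (2 + 1/(2*g))² (B(g) = (2 + 1/(g + g))² = (2 + 1/(2*g))²)
(((1 + 2*B(-5)) + 6)² - 28)² = (((1 + 2*((¼)*(1 + 4*(-5))²/(-5)²)) + 6)² - 28)² = (((1 + 2*((¼)*(1/25)*(1 - 20)²)) + 6)² - 28)² = (((1 + 2*((¼)*(1/25)*(-19)²)) + 6)² - 28)² = (((1 + 2*((¼)*(1/25)*361)) + 6)² - 28)² = (((1 + 2*(361/100)) + 6)² - 28)² = (((1 + 361/50) + 6)² - 28)² = ((411/50 + 6)² - 28)² = ((711/50)² - 28)² = (505521/2500 - 28)² = (435521/2500)² = 189678541441/6250000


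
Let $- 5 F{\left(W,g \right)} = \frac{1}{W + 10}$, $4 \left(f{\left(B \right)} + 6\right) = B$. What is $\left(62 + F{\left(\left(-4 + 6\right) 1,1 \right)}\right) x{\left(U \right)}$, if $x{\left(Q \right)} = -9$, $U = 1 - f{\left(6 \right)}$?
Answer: $- \frac{11157}{20} \approx -557.85$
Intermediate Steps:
$f{\left(B \right)} = -6 + \frac{B}{4}$
$U = \frac{11}{2}$ ($U = 1 - \left(-6 + \frac{1}{4} \cdot 6\right) = 1 - \left(-6 + \frac{3}{2}\right) = 1 - - \frac{9}{2} = 1 + \frac{9}{2} = \frac{11}{2} \approx 5.5$)
$F{\left(W,g \right)} = - \frac{1}{5 \left(10 + W\right)}$ ($F{\left(W,g \right)} = - \frac{1}{5 \left(W + 10\right)} = - \frac{1}{5 \left(10 + W\right)}$)
$\left(62 + F{\left(\left(-4 + 6\right) 1,1 \right)}\right) x{\left(U \right)} = \left(62 - \frac{1}{50 + 5 \left(-4 + 6\right) 1}\right) \left(-9\right) = \left(62 - \frac{1}{50 + 5 \cdot 2 \cdot 1}\right) \left(-9\right) = \left(62 - \frac{1}{50 + 5 \cdot 2}\right) \left(-9\right) = \left(62 - \frac{1}{50 + 10}\right) \left(-9\right) = \left(62 - \frac{1}{60}\right) \left(-9\right) = \frac{3719}{60} \left(-9\right) = - \frac{11157}{20}$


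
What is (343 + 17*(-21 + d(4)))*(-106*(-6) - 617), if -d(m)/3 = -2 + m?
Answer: -2204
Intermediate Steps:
d(m) = 6 - 3*m (d(m) = -3*(-2 + m) = 6 - 3*m)
(343 + 17*(-21 + d(4)))*(-106*(-6) - 617) = (343 + 17*(-21 + (6 - 3*4)))*(-106*(-6) - 617) = (343 + 17*(-21 + (6 - 12)))*(636 - 617) = (343 + 17*(-21 - 6))*19 = (343 + 17*(-27))*19 = (343 - 459)*19 = -116*19 = -2204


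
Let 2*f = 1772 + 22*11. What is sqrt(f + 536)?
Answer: sqrt(1543) ≈ 39.281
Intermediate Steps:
f = 1007 (f = (1772 + 22*11)/2 = (1772 + 242)/2 = (1/2)*2014 = 1007)
sqrt(f + 536) = sqrt(1007 + 536) = sqrt(1543)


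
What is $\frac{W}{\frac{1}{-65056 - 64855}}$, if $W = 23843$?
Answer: $-3097467973$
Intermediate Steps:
$\frac{W}{\frac{1}{-65056 - 64855}} = \frac{23843}{\frac{1}{-65056 - 64855}} = \frac{23843}{\frac{1}{-129911}} = \frac{23843}{- \frac{1}{129911}} = 23843 \left(-129911\right) = -3097467973$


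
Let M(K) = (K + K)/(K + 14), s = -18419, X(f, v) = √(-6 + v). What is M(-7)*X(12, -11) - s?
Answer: 18419 - 2*I*√17 ≈ 18419.0 - 8.2462*I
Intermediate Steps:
M(K) = 2*K/(14 + K) (M(K) = (2*K)/(14 + K) = 2*K/(14 + K))
M(-7)*X(12, -11) - s = (2*(-7)/(14 - 7))*√(-6 - 11) - 1*(-18419) = (2*(-7)/7)*√(-17) + 18419 = (2*(-7)*(⅐))*(I*√17) + 18419 = -2*I*√17 + 18419 = 18419 - 2*I*√17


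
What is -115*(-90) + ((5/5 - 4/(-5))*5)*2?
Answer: 10368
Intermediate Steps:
-115*(-90) + ((5/5 - 4/(-5))*5)*2 = 10350 + ((5*(1/5) - 4*(-1/5))*5)*2 = 10350 + ((1 + 4/5)*5)*2 = 10350 + ((9/5)*5)*2 = 10350 + 9*2 = 10350 + 18 = 10368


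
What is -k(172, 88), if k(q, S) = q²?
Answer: -29584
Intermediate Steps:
-k(172, 88) = -1*172² = -1*29584 = -29584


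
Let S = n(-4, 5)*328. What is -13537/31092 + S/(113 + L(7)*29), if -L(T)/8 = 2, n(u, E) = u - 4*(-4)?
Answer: -14125511/1212588 ≈ -11.649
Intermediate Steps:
n(u, E) = 16 + u (n(u, E) = u + 16 = 16 + u)
L(T) = -16 (L(T) = -8*2 = -16)
S = 3936 (S = (16 - 4)*328 = 12*328 = 3936)
-13537/31092 + S/(113 + L(7)*29) = -13537/31092 + 3936/(113 - 16*29) = -13537*1/31092 + 3936/(113 - 464) = -13537/31092 + 3936/(-351) = -13537/31092 + 3936*(-1/351) = -13537/31092 - 1312/117 = -14125511/1212588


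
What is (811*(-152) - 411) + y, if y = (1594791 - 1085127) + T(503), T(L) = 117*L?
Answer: 444832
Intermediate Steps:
y = 568515 (y = (1594791 - 1085127) + 117*503 = 509664 + 58851 = 568515)
(811*(-152) - 411) + y = (811*(-152) - 411) + 568515 = (-123272 - 411) + 568515 = -123683 + 568515 = 444832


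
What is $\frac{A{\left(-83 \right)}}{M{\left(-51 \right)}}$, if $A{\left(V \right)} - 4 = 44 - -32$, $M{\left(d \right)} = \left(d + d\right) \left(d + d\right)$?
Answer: $\frac{20}{2601} \approx 0.0076893$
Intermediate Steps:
$M{\left(d \right)} = 4 d^{2}$ ($M{\left(d \right)} = 2 d 2 d = 4 d^{2}$)
$A{\left(V \right)} = 80$ ($A{\left(V \right)} = 4 + \left(44 - -32\right) = 4 + \left(44 + 32\right) = 4 + 76 = 80$)
$\frac{A{\left(-83 \right)}}{M{\left(-51 \right)}} = \frac{80}{4 \left(-51\right)^{2}} = \frac{80}{4 \cdot 2601} = \frac{80}{10404} = 80 \cdot \frac{1}{10404} = \frac{20}{2601}$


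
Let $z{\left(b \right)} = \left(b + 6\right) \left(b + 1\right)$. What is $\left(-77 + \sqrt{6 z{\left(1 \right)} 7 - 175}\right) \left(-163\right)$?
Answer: $12551 - 163 \sqrt{413} \approx 9238.5$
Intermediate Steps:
$z{\left(b \right)} = \left(1 + b\right) \left(6 + b\right)$ ($z{\left(b \right)} = \left(6 + b\right) \left(1 + b\right) = \left(1 + b\right) \left(6 + b\right)$)
$\left(-77 + \sqrt{6 z{\left(1 \right)} 7 - 175}\right) \left(-163\right) = \left(-77 + \sqrt{6 \left(6 + 1^{2} + 7 \cdot 1\right) 7 - 175}\right) \left(-163\right) = \left(-77 + \sqrt{6 \left(6 + 1 + 7\right) 7 - 175}\right) \left(-163\right) = \left(-77 + \sqrt{6 \cdot 14 \cdot 7 - 175}\right) \left(-163\right) = \left(-77 + \sqrt{84 \cdot 7 - 175}\right) \left(-163\right) = \left(-77 + \sqrt{588 - 175}\right) \left(-163\right) = \left(-77 + \sqrt{413}\right) \left(-163\right) = 12551 - 163 \sqrt{413}$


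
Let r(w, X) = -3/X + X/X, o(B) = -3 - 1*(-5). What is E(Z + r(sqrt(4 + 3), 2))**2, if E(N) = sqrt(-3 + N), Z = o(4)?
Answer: -3/2 ≈ -1.5000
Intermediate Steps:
o(B) = 2 (o(B) = -3 + 5 = 2)
Z = 2
r(w, X) = 1 - 3/X (r(w, X) = -3/X + 1 = 1 - 3/X)
E(Z + r(sqrt(4 + 3), 2))**2 = (sqrt(-3 + (2 + (-3 + 2)/2)))**2 = (sqrt(-3 + (2 + (1/2)*(-1))))**2 = (sqrt(-3 + (2 - 1/2)))**2 = (sqrt(-3 + 3/2))**2 = (sqrt(-3/2))**2 = (I*sqrt(6)/2)**2 = -3/2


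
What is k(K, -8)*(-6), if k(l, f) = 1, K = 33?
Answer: -6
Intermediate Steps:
k(K, -8)*(-6) = 1*(-6) = -6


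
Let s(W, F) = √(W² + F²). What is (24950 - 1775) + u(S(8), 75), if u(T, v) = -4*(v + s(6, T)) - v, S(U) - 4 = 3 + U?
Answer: 22800 - 12*√29 ≈ 22735.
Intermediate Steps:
s(W, F) = √(F² + W²)
S(U) = 7 + U (S(U) = 4 + (3 + U) = 7 + U)
u(T, v) = -5*v - 4*√(36 + T²) (u(T, v) = -4*(v + √(T² + 6²)) - v = -4*(v + √(T² + 36)) - v = -4*(v + √(36 + T²)) - v = (-4*v - 4*√(36 + T²)) - v = -5*v - 4*√(36 + T²))
(24950 - 1775) + u(S(8), 75) = (24950 - 1775) + (-5*75 - 4*√(36 + (7 + 8)²)) = 23175 + (-375 - 4*√(36 + 15²)) = 23175 + (-375 - 4*√(36 + 225)) = 23175 + (-375 - 12*√29) = 22800 - 12*√29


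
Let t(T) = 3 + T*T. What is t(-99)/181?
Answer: 9804/181 ≈ 54.166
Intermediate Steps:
t(T) = 3 + T**2
t(-99)/181 = (3 + (-99)**2)/181 = (3 + 9801)*(1/181) = 9804*(1/181) = 9804/181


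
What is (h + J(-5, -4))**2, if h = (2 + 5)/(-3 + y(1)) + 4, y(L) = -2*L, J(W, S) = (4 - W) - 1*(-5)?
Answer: 6889/25 ≈ 275.56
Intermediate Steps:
J(W, S) = 9 - W (J(W, S) = (4 - W) + 5 = 9 - W)
h = 13/5 (h = (2 + 5)/(-3 - 2*1) + 4 = 7/(-3 - 2) + 4 = 7/(-5) + 4 = 7*(-1/5) + 4 = -7/5 + 4 = 13/5 ≈ 2.6000)
(h + J(-5, -4))**2 = (13/5 + (9 - 1*(-5)))**2 = (13/5 + (9 + 5))**2 = (13/5 + 14)**2 = (83/5)**2 = 6889/25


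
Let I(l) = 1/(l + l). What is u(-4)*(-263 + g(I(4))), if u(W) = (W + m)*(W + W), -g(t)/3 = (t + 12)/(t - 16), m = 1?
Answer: -794640/127 ≈ -6257.0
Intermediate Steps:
I(l) = 1/(2*l)
g(t) = -3*(12 + t)/(-16 + t) (g(t) = -3*(t + 12)/(t - 16) = -3*(12 + t)/(-16 + t))
u(W) = 2*W*(1 + W) (u(W) = (W + 1)*(W + W) = (1 + W)*(2*W) = 2*W*(1 + W))
u(-4)*(-263 + g(I(4))) = (2*(-4)*(1 - 4))*(-263 + 3*(-12 - 1/(2*4))/(-16 + (½)/4)) = (2*(-4)*(-3))*(-263 + 3*(-12 - 1/(2*4))/(-16 + (½)*(¼))) = 24*(-263 + 3*(-12 - 1*⅛)/(-16 + ⅛)) = 24*(-263 + 3*(-12 - ⅛)/(-127/8)) = 24*(-263 + 3*(-8/127)*(-97/8)) = 24*(-263 + 291/127) = 24*(-33110/127) = -794640/127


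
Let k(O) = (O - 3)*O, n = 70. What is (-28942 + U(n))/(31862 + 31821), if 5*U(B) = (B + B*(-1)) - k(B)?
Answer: -29880/63683 ≈ -0.46920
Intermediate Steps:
k(O) = O*(-3 + O) (k(O) = (-3 + O)*O = O*(-3 + O))
U(B) = -B*(-3 + B)/5 (U(B) = ((B + B*(-1)) - B*(-3 + B))/5 = ((B - B) - B*(-3 + B))/5 = (0 - B*(-3 + B))/5 = (-B*(-3 + B))/5 = -B*(-3 + B)/5)
(-28942 + U(n))/(31862 + 31821) = (-28942 + (⅕)*70*(3 - 1*70))/(31862 + 31821) = (-28942 + (⅕)*70*(3 - 70))/63683 = (-28942 + (⅕)*70*(-67))*(1/63683) = (-28942 - 938)*(1/63683) = -29880*1/63683 = -29880/63683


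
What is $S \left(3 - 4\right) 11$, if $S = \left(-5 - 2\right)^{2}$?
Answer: $-539$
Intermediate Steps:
$S = 49$ ($S = \left(-7\right)^{2} = 49$)
$S \left(3 - 4\right) 11 = 49 \left(3 - 4\right) 11 = 49 \left(-1\right) 11 = \left(-49\right) 11 = -539$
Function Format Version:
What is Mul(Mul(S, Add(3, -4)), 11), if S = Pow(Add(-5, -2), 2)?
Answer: -539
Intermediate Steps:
S = 49 (S = Pow(-7, 2) = 49)
Mul(Mul(S, Add(3, -4)), 11) = Mul(Mul(49, Add(3, -4)), 11) = Mul(Mul(49, -1), 11) = Mul(-49, 11) = -539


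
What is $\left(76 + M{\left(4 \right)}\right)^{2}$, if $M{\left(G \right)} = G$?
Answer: $6400$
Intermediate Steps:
$\left(76 + M{\left(4 \right)}\right)^{2} = \left(76 + 4\right)^{2} = 80^{2} = 6400$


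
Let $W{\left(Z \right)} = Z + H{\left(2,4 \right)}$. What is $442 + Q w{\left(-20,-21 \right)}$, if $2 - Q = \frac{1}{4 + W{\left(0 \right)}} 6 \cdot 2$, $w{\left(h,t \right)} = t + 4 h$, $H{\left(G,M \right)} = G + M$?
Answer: $\frac{1806}{5} \approx 361.2$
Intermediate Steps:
$W{\left(Z \right)} = 6 + Z$ ($W{\left(Z \right)} = Z + \left(2 + 4\right) = Z + 6 = 6 + Z$)
$Q = \frac{4}{5}$ ($Q = 2 - \frac{1}{4 + \left(6 + 0\right)} 6 \cdot 2 = 2 - \frac{1}{4 + 6} \cdot 6 \cdot 2 = 2 - \frac{1}{10} \cdot 6 \cdot 2 = 2 - \frac{3}{5} \cdot 2 = 2 - \frac{6}{5} = \frac{4}{5} \approx 0.8$)
$442 + Q w{\left(-20,-21 \right)} = 442 + \frac{4 \left(-21 + 4 \left(-20\right)\right)}{5} = 442 + \frac{4 \left(-21 - 80\right)}{5} = 442 + \frac{4}{5} \left(-101\right) = 442 - \frac{404}{5} = \frac{1806}{5}$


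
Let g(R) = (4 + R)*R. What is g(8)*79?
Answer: 7584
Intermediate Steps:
g(R) = R*(4 + R)
g(8)*79 = (8*(4 + 8))*79 = (8*12)*79 = 96*79 = 7584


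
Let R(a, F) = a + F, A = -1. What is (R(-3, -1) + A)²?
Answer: 25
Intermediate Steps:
R(a, F) = F + a
(R(-3, -1) + A)² = ((-1 - 3) - 1)² = (-4 - 1)² = (-5)² = 25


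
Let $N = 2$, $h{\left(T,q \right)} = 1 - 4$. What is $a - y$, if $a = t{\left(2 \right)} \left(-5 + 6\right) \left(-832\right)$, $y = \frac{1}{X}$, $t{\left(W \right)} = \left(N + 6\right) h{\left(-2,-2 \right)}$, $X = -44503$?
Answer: $\frac{888635905}{44503} \approx 19968.0$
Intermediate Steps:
$h{\left(T,q \right)} = -3$
$t{\left(W \right)} = -24$ ($t{\left(W \right)} = \left(2 + 6\right) \left(-3\right) = 8 \left(-3\right) = -24$)
$y = - \frac{1}{44503}$ ($y = \frac{1}{-44503} = - \frac{1}{44503} \approx -2.247 \cdot 10^{-5}$)
$a = 19968$ ($a = - 24 \left(-5 + 6\right) \left(-832\right) = \left(-24\right) 1 \left(-832\right) = \left(-24\right) \left(-832\right) = 19968$)
$a - y = 19968 - - \frac{1}{44503} = 19968 + \frac{1}{44503} = \frac{888635905}{44503}$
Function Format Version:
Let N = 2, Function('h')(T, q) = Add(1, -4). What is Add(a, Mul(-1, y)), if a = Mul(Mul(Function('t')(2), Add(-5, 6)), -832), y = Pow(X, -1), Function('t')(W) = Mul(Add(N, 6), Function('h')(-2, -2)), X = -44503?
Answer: Rational(888635905, 44503) ≈ 19968.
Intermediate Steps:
Function('h')(T, q) = -3
Function('t')(W) = -24 (Function('t')(W) = Mul(Add(2, 6), -3) = Mul(8, -3) = -24)
y = Rational(-1, 44503) (y = Pow(-44503, -1) = Rational(-1, 44503) ≈ -2.2470e-5)
a = 19968 (a = Mul(Mul(-24, Add(-5, 6)), -832) = Mul(Mul(-24, 1), -832) = Mul(-24, -832) = 19968)
Add(a, Mul(-1, y)) = Add(19968, Mul(-1, Rational(-1, 44503))) = Add(19968, Rational(1, 44503)) = Rational(888635905, 44503)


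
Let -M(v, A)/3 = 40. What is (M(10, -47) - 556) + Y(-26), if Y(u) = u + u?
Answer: -728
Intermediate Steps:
M(v, A) = -120 (M(v, A) = -3*40 = -120)
Y(u) = 2*u
(M(10, -47) - 556) + Y(-26) = (-120 - 556) + 2*(-26) = -676 - 52 = -728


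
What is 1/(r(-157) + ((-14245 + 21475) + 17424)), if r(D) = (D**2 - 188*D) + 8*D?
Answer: 1/77563 ≈ 1.2893e-5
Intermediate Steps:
r(D) = D**2 - 180*D
1/(r(-157) + ((-14245 + 21475) + 17424)) = 1/(-157*(-180 - 157) + ((-14245 + 21475) + 17424)) = 1/(-157*(-337) + (7230 + 17424)) = 1/(52909 + 24654) = 1/77563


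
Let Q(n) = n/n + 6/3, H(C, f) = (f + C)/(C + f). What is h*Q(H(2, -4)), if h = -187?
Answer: -561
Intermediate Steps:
H(C, f) = 1 (H(C, f) = (C + f)/(C + f) = 1)
Q(n) = 3 (Q(n) = 1 + 6*(⅓) = 1 + 2 = 3)
h*Q(H(2, -4)) = -187*3 = -561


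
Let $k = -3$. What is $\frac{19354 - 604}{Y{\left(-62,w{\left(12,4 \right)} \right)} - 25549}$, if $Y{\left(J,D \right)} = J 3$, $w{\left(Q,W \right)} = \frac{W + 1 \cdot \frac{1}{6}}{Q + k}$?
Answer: $- \frac{3750}{5147} \approx -0.72858$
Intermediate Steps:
$w{\left(Q,W \right)} = \frac{\frac{1}{6} + W}{-3 + Q}$ ($w{\left(Q,W \right)} = \frac{W + 1 \cdot \frac{1}{6}}{Q - 3} = \frac{W + 1 \cdot \frac{1}{6}}{-3 + Q} = \frac{W + \frac{1}{6}}{-3 + Q} = \frac{\frac{1}{6} + W}{-3 + Q}$)
$Y{\left(J,D \right)} = 3 J$
$\frac{19354 - 604}{Y{\left(-62,w{\left(12,4 \right)} \right)} - 25549} = \frac{19354 - 604}{3 \left(-62\right) - 25549} = \frac{18750}{-186 - 25549} = \frac{18750}{-25735} = 18750 \left(- \frac{1}{25735}\right) = - \frac{3750}{5147}$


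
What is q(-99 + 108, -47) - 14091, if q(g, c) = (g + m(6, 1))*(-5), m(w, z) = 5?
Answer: -14161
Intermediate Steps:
q(g, c) = -25 - 5*g (q(g, c) = (g + 5)*(-5) = (5 + g)*(-5) = -25 - 5*g)
q(-99 + 108, -47) - 14091 = (-25 - 5*(-99 + 108)) - 14091 = (-25 - 5*9) - 14091 = (-25 - 45) - 14091 = -70 - 14091 = -14161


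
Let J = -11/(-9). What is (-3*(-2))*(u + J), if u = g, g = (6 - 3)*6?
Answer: 346/3 ≈ 115.33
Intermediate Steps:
g = 18 (g = 3*6 = 18)
J = 11/9 (J = -11*(-⅑) = 11/9 ≈ 1.2222)
u = 18
(-3*(-2))*(u + J) = (-3*(-2))*(18 + 11/9) = 6*(173/9) = 346/3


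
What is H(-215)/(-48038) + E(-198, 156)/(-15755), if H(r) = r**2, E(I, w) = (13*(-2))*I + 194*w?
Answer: -2429396531/756838690 ≈ -3.2099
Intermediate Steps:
E(I, w) = -26*I + 194*w
H(-215)/(-48038) + E(-198, 156)/(-15755) = (-215)**2/(-48038) + (-26*(-198) + 194*156)/(-15755) = 46225*(-1/48038) + (5148 + 30264)*(-1/15755) = -46225/48038 + 35412*(-1/15755) = -46225/48038 - 35412/15755 = -2429396531/756838690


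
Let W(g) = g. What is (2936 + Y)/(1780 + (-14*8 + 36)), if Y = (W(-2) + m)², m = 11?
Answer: 3017/1704 ≈ 1.7705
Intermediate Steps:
Y = 81 (Y = (-2 + 11)² = 9² = 81)
(2936 + Y)/(1780 + (-14*8 + 36)) = (2936 + 81)/(1780 + (-14*8 + 36)) = 3017/(1780 + (-112 + 36)) = 3017/(1780 - 76) = 3017/1704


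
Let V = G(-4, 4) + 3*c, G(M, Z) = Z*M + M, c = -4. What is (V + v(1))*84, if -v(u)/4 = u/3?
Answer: -2800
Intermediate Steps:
v(u) = -4*u/3
G(M, Z) = M + M*Z (G(M, Z) = M*Z + M = M + M*Z)
V = -32 (V = -4*(1 + 4) + 3*(-4) = -4*5 - 12 = -20 - 12 = -32)
(V + v(1))*84 = (-32 - 4/3*1)*84 = (-32 - 4/3)*84 = -100/3*84 = -2800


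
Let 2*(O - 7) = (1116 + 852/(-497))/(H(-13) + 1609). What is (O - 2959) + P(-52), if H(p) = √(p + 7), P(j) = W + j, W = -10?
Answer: 2*(-10549*√6 + 16971391*I)/(7*(√6 - 1609*I)) ≈ -3013.7 - 0.00052714*I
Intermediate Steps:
P(j) = -10 + j
H(p) = √(7 + p)
O = 7 + 3900/(7*(1609 + I*√6)) (O = 7 + ((1116 + 852/(-497))/(√(7 - 13) + 1609))/2 = 7 + ((1116 + 852*(-1/497))/(√(-6) + 1609))/2 = 7 + ((1116 - 12/7)/(I*√6 + 1609))/2 = 7 + (7800/(7*(1609 + I*√6)))/2 = 7 + 3900/(7*(1609 + I*√6)) ≈ 7.3463 - 0.00052714*I)
(O - 2959) + P(-52) = ((133130563/18122209 - 3900*I*√6/18122209) - 2959) + (-10 - 52) = (-53490485868/18122209 - 3900*I*√6/18122209) - 62 = -54614062826/18122209 - 3900*I*√6/18122209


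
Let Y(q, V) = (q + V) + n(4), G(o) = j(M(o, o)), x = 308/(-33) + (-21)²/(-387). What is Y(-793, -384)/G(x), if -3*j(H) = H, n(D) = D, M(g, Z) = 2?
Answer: 3519/2 ≈ 1759.5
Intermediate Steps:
x = -1351/129 (x = 308*(-1/33) + 441*(-1/387) = -28/3 - 49/43 = -1351/129 ≈ -10.473)
j(H) = -H/3
G(o) = -⅔ (G(o) = -⅓*2 = -⅔)
Y(q, V) = 4 + V + q (Y(q, V) = (q + V) + 4 = (V + q) + 4 = 4 + V + q)
Y(-793, -384)/G(x) = (4 - 384 - 793)/(-⅔) = -1173*(-3/2) = 3519/2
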